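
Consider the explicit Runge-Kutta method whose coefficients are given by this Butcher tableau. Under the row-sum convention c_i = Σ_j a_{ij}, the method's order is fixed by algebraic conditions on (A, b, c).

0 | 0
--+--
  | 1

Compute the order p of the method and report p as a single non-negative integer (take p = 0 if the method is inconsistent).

b = (1)
c = (0)
Σ b_i: 1·1 = 1 ✓; 1 stage ⇒ order 1.

1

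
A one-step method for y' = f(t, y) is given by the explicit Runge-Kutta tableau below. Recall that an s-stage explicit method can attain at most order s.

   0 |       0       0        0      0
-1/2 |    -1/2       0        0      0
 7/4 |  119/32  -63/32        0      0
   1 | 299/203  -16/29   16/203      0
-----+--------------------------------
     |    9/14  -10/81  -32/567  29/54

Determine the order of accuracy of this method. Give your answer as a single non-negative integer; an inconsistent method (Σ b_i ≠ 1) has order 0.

b = (9/14, -10/81, -32/567, 29/54)
c = (0, -1/2, 7/4, 1)
Ac = (0, 0, 63/64, 12/29)
Σ b_i: 9/14·1 + (-10/81)·1 + (-32/567)·1 + 29/54·1 = 1 ✓
b·c: (-10/81)·(-1/2) + (-32/567)·7/4 + 29/54·1 = 1/2 ✓
b·c²: (-10/81)·1/4 + (-32/567)·49/16 + 29/54·1 = 1/3 ✓
b·Ac: (-32/567)·63/64 + 29/54·12/29 = 1/6 ✓
b·c³: (-10/81)·(-1/8) + (-32/567)·343/64 + 29/54·1 = 1/4 ✓
b·(c∘Ac): (-32/567)·441/256 + 29/54·12/29 = 1/8 ✓
b·Ac²: (-32/567)·(-63/128) + 29/54·3/29 = 1/12 ✓
b·A²c: 29/54·9/116 = 1/24 ✓; 4 stages ⇒ order 4.

4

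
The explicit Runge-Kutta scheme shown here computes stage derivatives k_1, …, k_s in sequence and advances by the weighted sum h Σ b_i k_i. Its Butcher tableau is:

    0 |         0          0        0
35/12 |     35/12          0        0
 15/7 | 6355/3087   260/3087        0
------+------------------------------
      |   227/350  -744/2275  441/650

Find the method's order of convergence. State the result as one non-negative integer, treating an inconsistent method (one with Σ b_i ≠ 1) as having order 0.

b = (227/350, -744/2275, 441/650)
c = (0, 35/12, 15/7)
Ac = (0, 0, 325/1323)
Σ b_i: 227/350·1 + (-744/2275)·1 + 441/650·1 = 1 ✓
b·c: (-744/2275)·35/12 + 441/650·15/7 = 1/2 ✓
b·c²: (-744/2275)·1225/144 + 441/650·225/49 = 1/3 ✓
b·Ac: 441/650·325/1323 = 1/6 ✓; 3 stages ⇒ order 3.

3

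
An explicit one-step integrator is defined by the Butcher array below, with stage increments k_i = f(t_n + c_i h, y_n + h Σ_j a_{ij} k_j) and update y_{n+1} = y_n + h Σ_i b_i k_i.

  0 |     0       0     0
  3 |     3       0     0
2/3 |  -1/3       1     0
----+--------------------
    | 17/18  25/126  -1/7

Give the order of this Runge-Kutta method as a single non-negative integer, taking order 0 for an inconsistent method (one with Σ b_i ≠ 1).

2

b = (17/18, 25/126, -1/7)
c = (0, 3, 2/3)
Ac = (0, 0, 3)
Σ b_i: 17/18·1 + 25/126·1 + (-1/7)·1 = 1 ✓
b·c: 25/126·3 + (-1/7)·2/3 = 1/2 ✓
b·c²: 25/126·9 + (-1/7)·4/9 = 31/18 ≠ 1/3 ⇒ order 2.
b·Ac: (-1/7)·3 = -3/7 ≠ 1/6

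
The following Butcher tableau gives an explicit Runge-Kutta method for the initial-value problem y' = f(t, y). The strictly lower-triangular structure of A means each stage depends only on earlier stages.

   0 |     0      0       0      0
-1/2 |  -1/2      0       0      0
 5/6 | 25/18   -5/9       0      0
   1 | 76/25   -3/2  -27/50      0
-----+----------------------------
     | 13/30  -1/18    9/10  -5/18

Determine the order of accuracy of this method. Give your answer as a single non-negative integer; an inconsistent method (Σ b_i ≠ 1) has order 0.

b = (13/30, -1/18, 9/10, -5/18)
c = (0, -1/2, 5/6, 1)
Ac = (0, 0, 5/18, 3/10)
Σ b_i: 13/30·1 + (-1/18)·1 + 9/10·1 + (-5/18)·1 = 1 ✓
b·c: (-1/18)·(-1/2) + 9/10·5/6 + (-5/18)·1 = 1/2 ✓
b·c²: (-1/18)·1/4 + 9/10·25/36 + (-5/18)·1 = 1/3 ✓
b·Ac: 9/10·5/18 + (-5/18)·3/10 = 1/6 ✓
b·c³: (-1/18)·(-1/8) + 9/10·125/216 + (-5/18)·1 = 1/4 ✓
b·(c∘Ac): 9/10·25/108 + (-5/18)·3/10 = 1/8 ✓
b·Ac²: 9/10·(-5/36) + (-5/18)·(-3/4) = 1/12 ✓
b·A²c: (-5/18)·(-3/20) = 1/24 ✓; 4 stages ⇒ order 4.

4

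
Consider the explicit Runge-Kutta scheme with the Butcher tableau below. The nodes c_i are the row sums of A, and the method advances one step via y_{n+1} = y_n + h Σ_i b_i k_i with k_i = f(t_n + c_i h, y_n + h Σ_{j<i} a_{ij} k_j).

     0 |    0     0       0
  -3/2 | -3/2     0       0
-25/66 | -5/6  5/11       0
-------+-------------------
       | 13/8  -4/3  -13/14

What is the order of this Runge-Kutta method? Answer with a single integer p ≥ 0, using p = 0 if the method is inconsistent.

b = (13/8, -4/3, -13/14)
c = (0, -3/2, -25/66)
Ac = (0, 0, -15/22)
Σ b_i: 13/8·1 + (-4/3)·1 + (-13/14)·1 = -107/168 ≠ 1 ⇒ order 0.

0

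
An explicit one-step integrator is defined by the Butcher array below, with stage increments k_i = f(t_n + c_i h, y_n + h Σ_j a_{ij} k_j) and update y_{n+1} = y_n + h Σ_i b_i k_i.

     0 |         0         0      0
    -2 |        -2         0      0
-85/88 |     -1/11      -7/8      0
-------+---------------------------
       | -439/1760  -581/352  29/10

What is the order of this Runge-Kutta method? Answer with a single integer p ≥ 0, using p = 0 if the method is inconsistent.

2

b = (-439/1760, -581/352, 29/10)
c = (0, -2, -85/88)
Ac = (0, 0, 7/4)
Σ b_i: (-439/1760)·1 + (-581/352)·1 + 29/10·1 = 1 ✓
b·c: (-581/352)·(-2) + 29/10·(-85/88) = 1/2 ✓
b·c²: (-581/352)·4 + 29/10·7225/7744 = -60351/15488 ≠ 1/3 ⇒ order 2.
b·Ac: 29/10·7/4 = 203/40 ≠ 1/6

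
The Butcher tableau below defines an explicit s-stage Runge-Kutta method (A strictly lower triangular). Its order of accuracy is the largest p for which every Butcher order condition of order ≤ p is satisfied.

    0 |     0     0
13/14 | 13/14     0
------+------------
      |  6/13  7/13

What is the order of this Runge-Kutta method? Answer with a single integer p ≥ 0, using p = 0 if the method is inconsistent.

2

b = (6/13, 7/13)
c = (0, 13/14)
Σ b_i: 6/13·1 + 7/13·1 = 1 ✓
b·c: 7/13·13/14 = 1/2 ✓; 2 stages ⇒ order 2.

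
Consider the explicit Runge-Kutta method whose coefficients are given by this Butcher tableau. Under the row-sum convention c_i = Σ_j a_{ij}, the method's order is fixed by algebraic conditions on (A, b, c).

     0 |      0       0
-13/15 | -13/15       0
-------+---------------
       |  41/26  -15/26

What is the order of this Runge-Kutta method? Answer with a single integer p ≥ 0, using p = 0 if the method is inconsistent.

2

b = (41/26, -15/26)
c = (0, -13/15)
Σ b_i: 41/26·1 + (-15/26)·1 = 1 ✓
b·c: (-15/26)·(-13/15) = 1/2 ✓; 2 stages ⇒ order 2.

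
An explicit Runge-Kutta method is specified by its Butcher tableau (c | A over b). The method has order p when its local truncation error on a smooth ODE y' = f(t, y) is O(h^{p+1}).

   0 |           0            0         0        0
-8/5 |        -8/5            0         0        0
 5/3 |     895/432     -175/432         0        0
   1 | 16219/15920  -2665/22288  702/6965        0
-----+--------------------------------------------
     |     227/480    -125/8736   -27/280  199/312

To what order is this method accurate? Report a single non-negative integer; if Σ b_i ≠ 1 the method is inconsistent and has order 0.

b = (227/480, -125/8736, -27/280, 199/312)
c = (0, -8/5, 5/3, 1)
Ac = (0, 0, 35/54, 143/398)
Σ b_i: 227/480·1 + (-125/8736)·1 + (-27/280)·1 + 199/312·1 = 1 ✓
b·c: (-125/8736)·(-8/5) + (-27/280)·5/3 + 199/312·1 = 1/2 ✓
b·c²: (-125/8736)·64/25 + (-27/280)·25/9 + 199/312·1 = 1/3 ✓
b·Ac: (-27/280)·35/54 + 199/312·143/398 = 1/6 ✓
b·c³: (-125/8736)·(-512/125) + (-27/280)·125/27 + 199/312·1 = 1/4 ✓
b·(c∘Ac): (-27/280)·175/162 + 199/312·143/398 = 1/8 ✓
b·Ac²: (-27/280)·(-28/27) + 199/312·(-26/995) = 1/12 ✓
b·A²c: 199/312·13/199 = 1/24 ✓; 4 stages ⇒ order 4.

4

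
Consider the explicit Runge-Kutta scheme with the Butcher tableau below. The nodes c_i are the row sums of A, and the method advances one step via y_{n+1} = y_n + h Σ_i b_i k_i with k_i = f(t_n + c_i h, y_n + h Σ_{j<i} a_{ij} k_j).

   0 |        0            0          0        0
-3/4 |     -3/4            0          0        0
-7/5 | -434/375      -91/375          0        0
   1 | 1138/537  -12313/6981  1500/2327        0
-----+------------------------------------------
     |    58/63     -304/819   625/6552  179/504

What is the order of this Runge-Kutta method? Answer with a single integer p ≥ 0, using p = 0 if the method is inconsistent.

b = (58/63, -304/819, 625/6552, 179/504)
c = (0, -3/4, -7/5, 1)
Ac = (0, 0, 91/500, 301/716)
Σ b_i: 58/63·1 + (-304/819)·1 + 625/6552·1 + 179/504·1 = 1 ✓
b·c: (-304/819)·(-3/4) + 625/6552·(-7/5) + 179/504·1 = 1/2 ✓
b·c²: (-304/819)·9/16 + 625/6552·49/25 + 179/504·1 = 1/3 ✓
b·Ac: 625/6552·91/500 + 179/504·301/716 = 1/6 ✓
b·c³: (-304/819)·(-27/64) + 625/6552·(-343/125) + 179/504·1 = 1/4 ✓
b·(c∘Ac): 625/6552·(-637/2500) + 179/504·301/716 = 1/8 ✓
b·Ac²: 625/6552·(-273/2000) + 179/504·777/2864 = 1/12 ✓
b·A²c: 179/504·21/179 = 1/24 ✓; 4 stages ⇒ order 4.

4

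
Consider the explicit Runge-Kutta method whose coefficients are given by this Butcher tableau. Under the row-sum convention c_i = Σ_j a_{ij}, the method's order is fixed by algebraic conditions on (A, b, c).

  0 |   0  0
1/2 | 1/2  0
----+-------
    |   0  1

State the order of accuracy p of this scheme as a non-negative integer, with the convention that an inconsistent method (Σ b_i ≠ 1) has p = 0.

2

b = (0, 1)
c = (0, 1/2)
Σ b_i: 1·1 = 1 ✓
b·c: 1·1/2 = 1/2 ✓; 2 stages ⇒ order 2.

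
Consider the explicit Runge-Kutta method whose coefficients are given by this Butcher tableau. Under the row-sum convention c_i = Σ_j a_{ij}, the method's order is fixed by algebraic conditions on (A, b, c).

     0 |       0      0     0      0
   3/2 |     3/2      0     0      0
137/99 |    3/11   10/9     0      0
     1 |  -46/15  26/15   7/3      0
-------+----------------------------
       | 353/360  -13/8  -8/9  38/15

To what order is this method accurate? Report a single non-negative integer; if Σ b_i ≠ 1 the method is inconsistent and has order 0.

b = (353/360, -13/8, -8/9, 38/15)
c = (0, 3/2, 137/99, 1)
Ac = (0, 0, 5/3, 8656/1485)
Σ b_i: 353/360·1 + (-13/8)·1 + (-8/9)·1 + 38/15·1 = 1 ✓
b·c: (-13/8)·3/2 + (-8/9)·137/99 + 38/15·1 = -80849/71280 ≠ 1/2 ⇒ order 1.

1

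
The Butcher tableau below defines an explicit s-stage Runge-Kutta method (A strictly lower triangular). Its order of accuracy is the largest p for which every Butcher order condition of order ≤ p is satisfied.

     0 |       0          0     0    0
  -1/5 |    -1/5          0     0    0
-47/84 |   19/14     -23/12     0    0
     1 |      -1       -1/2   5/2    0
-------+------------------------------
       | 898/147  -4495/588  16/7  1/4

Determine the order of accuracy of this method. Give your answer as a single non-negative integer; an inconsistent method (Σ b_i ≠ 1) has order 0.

2

b = (898/147, -4495/588, 16/7, 1/4)
c = (0, -1/5, -47/84, 1)
Ac = (0, 0, 23/60, -1091/840)
Σ b_i: 898/147·1 + (-4495/588)·1 + 16/7·1 + 1/4·1 = 1 ✓
b·c: (-4495/588)·(-1/5) + 16/7·(-47/84) + 1/4·1 = 1/2 ✓
b·c²: (-4495/588)·1/25 + 16/7·2209/7056 + 1/4·1 = 10184/15435 ≠ 1/3 ⇒ order 2.
b·Ac: 16/7·23/60 + 1/4·(-1091/840) = 1853/3360 ≠ 1/6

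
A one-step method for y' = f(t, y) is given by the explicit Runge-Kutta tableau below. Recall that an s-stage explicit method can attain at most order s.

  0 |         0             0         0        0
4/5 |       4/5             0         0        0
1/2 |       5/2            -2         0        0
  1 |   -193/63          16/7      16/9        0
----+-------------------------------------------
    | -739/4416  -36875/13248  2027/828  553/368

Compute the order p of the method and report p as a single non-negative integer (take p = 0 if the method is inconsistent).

3

b = (-739/4416, -36875/13248, 2027/828, 553/368)
c = (0, 4/5, 1/2, 1)
Ac = (0, 0, -8/5, 856/315)
Σ b_i: (-739/4416)·1 + (-36875/13248)·1 + 2027/828·1 + 553/368·1 = 1 ✓
b·c: (-36875/13248)·4/5 + 2027/828·1/2 + 553/368·1 = 1/2 ✓
b·c²: (-36875/13248)·16/25 + 2027/828·1/4 + 553/368·1 = 1/3 ✓
b·Ac: 2027/828·(-8/5) + 553/368·856/315 = 1/6 ✓
b·c³: (-36875/13248)·64/125 + 2027/828·1/8 + 553/368·1 = 847/2208 ≠ 1/4 ⇒ order 3.
b·(c∘Ac): 2027/828·(-4/5) + 553/368·856/315 = 4399/2070 ≠ 1/8
b·Ac²: 2027/828·(-32/25) + 553/368·3004/1575 = -123/460 ≠ 1/12
b·A²c: 553/368·(-128/45) = -4424/1035 ≠ 1/24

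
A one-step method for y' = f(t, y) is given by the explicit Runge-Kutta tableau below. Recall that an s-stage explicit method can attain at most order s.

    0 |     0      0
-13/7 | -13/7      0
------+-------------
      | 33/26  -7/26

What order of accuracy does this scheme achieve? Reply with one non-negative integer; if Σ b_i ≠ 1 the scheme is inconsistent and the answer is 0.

b = (33/26, -7/26)
c = (0, -13/7)
Σ b_i: 33/26·1 + (-7/26)·1 = 1 ✓
b·c: (-7/26)·(-13/7) = 1/2 ✓; 2 stages ⇒ order 2.

2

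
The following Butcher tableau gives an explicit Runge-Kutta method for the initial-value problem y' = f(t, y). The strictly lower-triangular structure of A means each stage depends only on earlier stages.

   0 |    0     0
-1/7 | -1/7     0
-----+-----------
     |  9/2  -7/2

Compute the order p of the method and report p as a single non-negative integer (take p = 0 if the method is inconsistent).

b = (9/2, -7/2)
c = (0, -1/7)
Σ b_i: 9/2·1 + (-7/2)·1 = 1 ✓
b·c: (-7/2)·(-1/7) = 1/2 ✓; 2 stages ⇒ order 2.

2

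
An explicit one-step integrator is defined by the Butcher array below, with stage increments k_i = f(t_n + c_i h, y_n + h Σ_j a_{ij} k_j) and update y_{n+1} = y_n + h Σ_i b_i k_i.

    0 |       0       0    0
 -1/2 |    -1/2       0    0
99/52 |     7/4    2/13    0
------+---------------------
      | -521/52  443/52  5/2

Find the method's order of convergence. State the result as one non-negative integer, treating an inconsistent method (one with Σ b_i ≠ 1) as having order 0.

2

b = (-521/52, 443/52, 5/2)
c = (0, -1/2, 99/52)
Ac = (0, 0, -1/13)
Σ b_i: (-521/52)·1 + 443/52·1 + 5/2·1 = 1 ✓
b·c: 443/52·(-1/2) + 5/2·99/52 = 1/2 ✓
b·c²: 443/52·1/4 + 5/2·9801/2704 = 60523/5408 ≠ 1/3 ⇒ order 2.
b·Ac: 5/2·(-1/13) = -5/26 ≠ 1/6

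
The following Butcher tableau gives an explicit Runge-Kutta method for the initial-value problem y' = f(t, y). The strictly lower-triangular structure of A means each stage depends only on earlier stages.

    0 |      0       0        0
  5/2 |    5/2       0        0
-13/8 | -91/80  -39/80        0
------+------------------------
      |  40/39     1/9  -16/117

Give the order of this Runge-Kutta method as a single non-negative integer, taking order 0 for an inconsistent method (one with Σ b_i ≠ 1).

3

b = (40/39, 1/9, -16/117)
c = (0, 5/2, -13/8)
Ac = (0, 0, -39/32)
Σ b_i: 40/39·1 + 1/9·1 + (-16/117)·1 = 1 ✓
b·c: 1/9·5/2 + (-16/117)·(-13/8) = 1/2 ✓
b·c²: 1/9·25/4 + (-16/117)·169/64 = 1/3 ✓
b·Ac: (-16/117)·(-39/32) = 1/6 ✓; 3 stages ⇒ order 3.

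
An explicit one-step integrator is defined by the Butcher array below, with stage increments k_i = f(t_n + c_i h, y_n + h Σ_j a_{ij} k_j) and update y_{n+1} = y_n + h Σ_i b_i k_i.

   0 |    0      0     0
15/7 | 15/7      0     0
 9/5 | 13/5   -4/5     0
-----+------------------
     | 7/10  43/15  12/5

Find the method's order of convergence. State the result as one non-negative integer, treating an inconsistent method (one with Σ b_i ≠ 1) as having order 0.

b = (7/10, 43/15, 12/5)
c = (0, 15/7, 9/5)
Ac = (0, 0, -12/7)
Σ b_i: 7/10·1 + 43/15·1 + 12/5·1 = 179/30 ≠ 1 ⇒ order 0.

0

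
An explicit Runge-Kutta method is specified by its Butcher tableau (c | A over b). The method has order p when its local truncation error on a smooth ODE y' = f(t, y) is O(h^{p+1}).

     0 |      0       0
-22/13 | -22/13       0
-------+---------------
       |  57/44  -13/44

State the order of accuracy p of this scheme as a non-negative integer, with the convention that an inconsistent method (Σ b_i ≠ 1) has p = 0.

2

b = (57/44, -13/44)
c = (0, -22/13)
Σ b_i: 57/44·1 + (-13/44)·1 = 1 ✓
b·c: (-13/44)·(-22/13) = 1/2 ✓; 2 stages ⇒ order 2.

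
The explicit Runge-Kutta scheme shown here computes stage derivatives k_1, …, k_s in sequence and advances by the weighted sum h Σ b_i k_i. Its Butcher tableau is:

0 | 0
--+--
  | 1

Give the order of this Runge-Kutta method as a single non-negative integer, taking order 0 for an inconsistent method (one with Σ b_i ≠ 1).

1

b = (1)
c = (0)
Σ b_i: 1·1 = 1 ✓; 1 stage ⇒ order 1.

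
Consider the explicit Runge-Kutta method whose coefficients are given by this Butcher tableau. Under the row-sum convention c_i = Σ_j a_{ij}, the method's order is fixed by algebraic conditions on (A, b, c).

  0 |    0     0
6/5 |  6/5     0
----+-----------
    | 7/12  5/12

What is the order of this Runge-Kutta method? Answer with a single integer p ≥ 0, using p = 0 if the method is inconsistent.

2

b = (7/12, 5/12)
c = (0, 6/5)
Σ b_i: 7/12·1 + 5/12·1 = 1 ✓
b·c: 5/12·6/5 = 1/2 ✓; 2 stages ⇒ order 2.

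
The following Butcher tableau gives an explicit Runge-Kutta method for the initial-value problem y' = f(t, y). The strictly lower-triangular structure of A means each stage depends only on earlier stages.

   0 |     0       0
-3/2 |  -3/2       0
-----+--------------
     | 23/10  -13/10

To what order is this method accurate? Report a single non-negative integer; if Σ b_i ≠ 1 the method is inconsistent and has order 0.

b = (23/10, -13/10)
c = (0, -3/2)
Σ b_i: 23/10·1 + (-13/10)·1 = 1 ✓
b·c: (-13/10)·(-3/2) = 39/20 ≠ 1/2 ⇒ order 1.

1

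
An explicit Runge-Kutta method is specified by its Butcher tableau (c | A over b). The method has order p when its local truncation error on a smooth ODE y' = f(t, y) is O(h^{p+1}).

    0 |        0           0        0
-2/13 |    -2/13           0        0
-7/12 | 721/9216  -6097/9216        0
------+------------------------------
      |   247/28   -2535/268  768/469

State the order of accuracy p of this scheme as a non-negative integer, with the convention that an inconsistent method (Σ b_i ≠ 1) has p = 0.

b = (247/28, -2535/268, 768/469)
c = (0, -2/13, -7/12)
Ac = (0, 0, 469/4608)
Σ b_i: 247/28·1 + (-2535/268)·1 + 768/469·1 = 1 ✓
b·c: (-2535/268)·(-2/13) + 768/469·(-7/12) = 1/2 ✓
b·c²: (-2535/268)·4/169 + 768/469·49/144 = 1/3 ✓
b·Ac: 768/469·469/4608 = 1/6 ✓; 3 stages ⇒ order 3.

3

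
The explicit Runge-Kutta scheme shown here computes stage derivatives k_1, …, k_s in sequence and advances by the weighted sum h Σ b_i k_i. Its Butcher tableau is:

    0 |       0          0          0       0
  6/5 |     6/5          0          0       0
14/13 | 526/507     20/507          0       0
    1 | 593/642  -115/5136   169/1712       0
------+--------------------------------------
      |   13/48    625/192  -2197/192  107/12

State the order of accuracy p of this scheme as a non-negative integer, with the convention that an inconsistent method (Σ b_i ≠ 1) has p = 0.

b = (13/48, 625/192, -2197/192, 107/12)
c = (0, 6/5, 14/13, 1)
Ac = (0, 0, 8/169, 17/214)
Σ b_i: 13/48·1 + 625/192·1 + (-2197/192)·1 + 107/12·1 = 1 ✓
b·c: 625/192·6/5 + (-2197/192)·14/13 + 107/12·1 = 1/2 ✓
b·c²: 625/192·36/25 + (-2197/192)·196/169 + 107/12·1 = 1/3 ✓
b·Ac: (-2197/192)·8/169 + 107/12·17/214 = 1/6 ✓
b·c³: 625/192·216/125 + (-2197/192)·2744/2197 + 107/12·1 = 1/4 ✓
b·(c∘Ac): (-2197/192)·112/2197 + 107/12·17/214 = 1/8 ✓
b·Ac²: (-2197/192)·48/845 + 107/12·44/535 = 1/12 ✓
b·A²c: 107/12·1/214 = 1/24 ✓; 4 stages ⇒ order 4.

4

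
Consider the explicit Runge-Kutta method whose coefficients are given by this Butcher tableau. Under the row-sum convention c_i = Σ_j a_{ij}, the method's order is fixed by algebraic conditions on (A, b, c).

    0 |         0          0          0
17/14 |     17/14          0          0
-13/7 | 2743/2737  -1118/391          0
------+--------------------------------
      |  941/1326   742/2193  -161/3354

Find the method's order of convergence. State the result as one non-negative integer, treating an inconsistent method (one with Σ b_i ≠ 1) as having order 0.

b = (941/1326, 742/2193, -161/3354)
c = (0, 17/14, -13/7)
Ac = (0, 0, -559/161)
Σ b_i: 941/1326·1 + 742/2193·1 + (-161/3354)·1 = 1 ✓
b·c: 742/2193·17/14 + (-161/3354)·(-13/7) = 1/2 ✓
b·c²: 742/2193·289/196 + (-161/3354)·169/49 = 1/3 ✓
b·Ac: (-161/3354)·(-559/161) = 1/6 ✓; 3 stages ⇒ order 3.

3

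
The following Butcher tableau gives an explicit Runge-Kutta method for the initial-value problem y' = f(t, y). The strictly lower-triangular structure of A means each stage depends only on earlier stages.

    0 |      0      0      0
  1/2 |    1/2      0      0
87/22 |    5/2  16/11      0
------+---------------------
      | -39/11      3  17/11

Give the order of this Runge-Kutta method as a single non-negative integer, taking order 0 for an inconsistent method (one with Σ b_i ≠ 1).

b = (-39/11, 3, 17/11)
c = (0, 1/2, 87/22)
Ac = (0, 0, 8/11)
Σ b_i: (-39/11)·1 + 3·1 + 17/11·1 = 1 ✓
b·c: 3·1/2 + 17/11·87/22 = 921/121 ≠ 1/2 ⇒ order 1.

1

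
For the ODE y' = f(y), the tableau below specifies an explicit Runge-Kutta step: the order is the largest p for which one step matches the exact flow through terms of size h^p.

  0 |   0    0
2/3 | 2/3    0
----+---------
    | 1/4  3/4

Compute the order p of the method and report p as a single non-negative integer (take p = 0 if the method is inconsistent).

2

b = (1/4, 3/4)
c = (0, 2/3)
Σ b_i: 1/4·1 + 3/4·1 = 1 ✓
b·c: 3/4·2/3 = 1/2 ✓; 2 stages ⇒ order 2.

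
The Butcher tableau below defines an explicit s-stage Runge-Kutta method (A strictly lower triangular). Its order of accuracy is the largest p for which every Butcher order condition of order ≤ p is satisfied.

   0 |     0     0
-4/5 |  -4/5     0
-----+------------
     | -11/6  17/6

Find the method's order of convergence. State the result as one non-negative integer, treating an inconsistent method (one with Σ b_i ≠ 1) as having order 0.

1

b = (-11/6, 17/6)
c = (0, -4/5)
Σ b_i: (-11/6)·1 + 17/6·1 = 1 ✓
b·c: 17/6·(-4/5) = -34/15 ≠ 1/2 ⇒ order 1.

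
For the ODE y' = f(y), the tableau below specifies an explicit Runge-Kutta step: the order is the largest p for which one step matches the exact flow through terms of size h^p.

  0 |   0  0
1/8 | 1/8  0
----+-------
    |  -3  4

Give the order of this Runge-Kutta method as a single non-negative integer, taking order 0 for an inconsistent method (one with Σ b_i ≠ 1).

b = (-3, 4)
c = (0, 1/8)
Σ b_i: (-3)·1 + 4·1 = 1 ✓
b·c: 4·1/8 = 1/2 ✓; 2 stages ⇒ order 2.

2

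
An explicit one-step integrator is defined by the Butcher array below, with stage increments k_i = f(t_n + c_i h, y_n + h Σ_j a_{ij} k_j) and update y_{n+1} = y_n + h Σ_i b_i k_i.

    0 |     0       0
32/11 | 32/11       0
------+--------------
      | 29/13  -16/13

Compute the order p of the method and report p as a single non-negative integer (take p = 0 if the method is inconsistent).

b = (29/13, -16/13)
c = (0, 32/11)
Σ b_i: 29/13·1 + (-16/13)·1 = 1 ✓
b·c: (-16/13)·32/11 = -512/143 ≠ 1/2 ⇒ order 1.

1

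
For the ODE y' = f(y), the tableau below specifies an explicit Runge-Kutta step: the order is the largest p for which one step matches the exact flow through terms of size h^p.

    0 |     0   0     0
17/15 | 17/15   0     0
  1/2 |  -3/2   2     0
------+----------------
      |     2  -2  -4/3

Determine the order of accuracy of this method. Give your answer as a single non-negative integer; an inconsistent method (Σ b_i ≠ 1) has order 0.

b = (2, -2, -4/3)
c = (0, 17/15, 1/2)
Ac = (0, 0, 34/15)
Σ b_i: 2·1 + (-2)·1 + (-4/3)·1 = -4/3 ≠ 1 ⇒ order 0.

0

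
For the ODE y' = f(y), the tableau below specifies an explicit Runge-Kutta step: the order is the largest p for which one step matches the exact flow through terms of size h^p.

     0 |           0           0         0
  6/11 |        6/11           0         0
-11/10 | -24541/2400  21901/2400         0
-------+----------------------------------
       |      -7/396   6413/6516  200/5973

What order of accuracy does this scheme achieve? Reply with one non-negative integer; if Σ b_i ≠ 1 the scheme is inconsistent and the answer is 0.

3

b = (-7/396, 6413/6516, 200/5973)
c = (0, 6/11, -11/10)
Ac = (0, 0, 1991/400)
Σ b_i: (-7/396)·1 + 6413/6516·1 + 200/5973·1 = 1 ✓
b·c: 6413/6516·6/11 + 200/5973·(-11/10) = 1/2 ✓
b·c²: 6413/6516·36/121 + 200/5973·121/100 = 1/3 ✓
b·Ac: 200/5973·1991/400 = 1/6 ✓; 3 stages ⇒ order 3.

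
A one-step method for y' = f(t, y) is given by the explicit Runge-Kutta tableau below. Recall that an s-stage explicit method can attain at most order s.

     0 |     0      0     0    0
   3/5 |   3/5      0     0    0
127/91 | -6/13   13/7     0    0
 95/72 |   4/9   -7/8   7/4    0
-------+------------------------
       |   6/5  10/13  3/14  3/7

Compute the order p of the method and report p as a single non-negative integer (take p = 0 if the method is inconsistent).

0

b = (6/5, 10/13, 3/14, 3/7)
c = (0, 3/5, 127/91, 95/72)
Ac = (0, 0, 39/35, 997/520)
Σ b_i: 6/5·1 + 10/13·1 + 3/14·1 + 3/7·1 = 2377/910 ≠ 1 ⇒ order 0.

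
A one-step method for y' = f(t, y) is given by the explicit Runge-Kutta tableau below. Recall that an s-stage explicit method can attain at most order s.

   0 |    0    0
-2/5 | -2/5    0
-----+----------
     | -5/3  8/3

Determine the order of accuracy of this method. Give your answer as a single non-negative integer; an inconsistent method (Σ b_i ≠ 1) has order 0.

b = (-5/3, 8/3)
c = (0, -2/5)
Σ b_i: (-5/3)·1 + 8/3·1 = 1 ✓
b·c: 8/3·(-2/5) = -16/15 ≠ 1/2 ⇒ order 1.

1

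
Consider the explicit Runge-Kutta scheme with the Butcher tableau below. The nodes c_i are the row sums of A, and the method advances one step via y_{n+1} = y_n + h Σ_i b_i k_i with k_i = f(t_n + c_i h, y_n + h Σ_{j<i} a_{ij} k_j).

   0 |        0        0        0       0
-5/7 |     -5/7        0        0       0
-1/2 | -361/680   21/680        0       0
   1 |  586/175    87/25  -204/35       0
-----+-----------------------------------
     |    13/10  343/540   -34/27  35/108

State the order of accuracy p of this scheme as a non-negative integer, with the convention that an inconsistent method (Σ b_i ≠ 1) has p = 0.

b = (13/10, 343/540, -34/27, 35/108)
c = (0, -5/7, -1/2, 1)
Ac = (0, 0, -3/136, 3/7)
Σ b_i: 13/10·1 + 343/540·1 + (-34/27)·1 + 35/108·1 = 1 ✓
b·c: 343/540·(-5/7) + (-34/27)·(-1/2) + 35/108·1 = 1/2 ✓
b·c²: 343/540·25/49 + (-34/27)·1/4 + 35/108·1 = 1/3 ✓
b·Ac: (-34/27)·(-3/136) + 35/108·3/7 = 1/6 ✓
b·c³: 343/540·(-125/343) + (-34/27)·(-1/8) + 35/108·1 = 1/4 ✓
b·(c∘Ac): (-34/27)·3/272 + 35/108·3/7 = 1/8 ✓
b·Ac²: (-34/27)·15/952 + 35/108·78/245 = 1/12 ✓
b·A²c: 35/108·9/70 = 1/24 ✓; 4 stages ⇒ order 4.

4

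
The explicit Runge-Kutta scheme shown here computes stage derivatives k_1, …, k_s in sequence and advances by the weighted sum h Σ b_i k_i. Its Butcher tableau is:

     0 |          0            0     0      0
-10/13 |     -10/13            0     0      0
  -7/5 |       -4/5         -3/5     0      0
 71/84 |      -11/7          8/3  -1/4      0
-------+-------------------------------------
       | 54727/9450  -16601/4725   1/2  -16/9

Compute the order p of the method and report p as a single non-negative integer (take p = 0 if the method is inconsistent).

b = (54727/9450, -16601/4725, 1/2, -16/9)
c = (0, -10/13, -7/5, 71/84)
Ac = (0, 0, 6/13, -1327/780)
Σ b_i: 54727/9450·1 + (-16601/4725)·1 + 1/2·1 + (-16/9)·1 = 1 ✓
b·c: (-16601/4725)·(-10/13) + 1/2·(-7/5) + (-16/9)·71/84 = 1/2 ✓
b·c²: (-16601/4725)·100/169 + 1/2·49/25 + (-16/9)·5041/7056 = -6111797/2579850 ≠ 1/3 ⇒ order 2.
b·Ac: 1/2·6/13 + (-16/9)·(-1327/780) = 5713/1755 ≠ 1/6

2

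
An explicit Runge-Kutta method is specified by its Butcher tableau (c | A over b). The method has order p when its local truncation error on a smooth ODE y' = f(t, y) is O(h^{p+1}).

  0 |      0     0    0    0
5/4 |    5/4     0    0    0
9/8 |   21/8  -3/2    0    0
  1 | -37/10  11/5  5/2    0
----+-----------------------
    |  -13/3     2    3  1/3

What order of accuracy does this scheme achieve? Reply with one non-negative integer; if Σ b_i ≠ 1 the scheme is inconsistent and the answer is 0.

1

b = (-13/3, 2, 3, 1/3)
c = (0, 5/4, 9/8, 1)
Ac = (0, 0, -15/8, 89/16)
Σ b_i: (-13/3)·1 + 2·1 + 3·1 + 1/3·1 = 1 ✓
b·c: 2·5/4 + 3·9/8 + 1/3·1 = 149/24 ≠ 1/2 ⇒ order 1.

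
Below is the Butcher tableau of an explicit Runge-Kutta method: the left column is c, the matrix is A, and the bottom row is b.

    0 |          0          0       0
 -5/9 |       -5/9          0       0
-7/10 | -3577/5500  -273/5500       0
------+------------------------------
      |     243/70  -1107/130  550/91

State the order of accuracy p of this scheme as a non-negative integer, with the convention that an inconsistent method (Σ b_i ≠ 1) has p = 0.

3

b = (243/70, -1107/130, 550/91)
c = (0, -5/9, -7/10)
Ac = (0, 0, 91/3300)
Σ b_i: 243/70·1 + (-1107/130)·1 + 550/91·1 = 1 ✓
b·c: (-1107/130)·(-5/9) + 550/91·(-7/10) = 1/2 ✓
b·c²: (-1107/130)·25/81 + 550/91·49/100 = 1/3 ✓
b·Ac: 550/91·91/3300 = 1/6 ✓; 3 stages ⇒ order 3.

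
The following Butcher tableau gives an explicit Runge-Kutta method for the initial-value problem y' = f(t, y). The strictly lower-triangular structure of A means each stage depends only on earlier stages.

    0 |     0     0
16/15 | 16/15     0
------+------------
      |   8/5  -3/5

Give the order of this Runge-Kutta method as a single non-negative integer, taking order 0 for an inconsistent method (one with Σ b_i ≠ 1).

b = (8/5, -3/5)
c = (0, 16/15)
Σ b_i: 8/5·1 + (-3/5)·1 = 1 ✓
b·c: (-3/5)·16/15 = -16/25 ≠ 1/2 ⇒ order 1.

1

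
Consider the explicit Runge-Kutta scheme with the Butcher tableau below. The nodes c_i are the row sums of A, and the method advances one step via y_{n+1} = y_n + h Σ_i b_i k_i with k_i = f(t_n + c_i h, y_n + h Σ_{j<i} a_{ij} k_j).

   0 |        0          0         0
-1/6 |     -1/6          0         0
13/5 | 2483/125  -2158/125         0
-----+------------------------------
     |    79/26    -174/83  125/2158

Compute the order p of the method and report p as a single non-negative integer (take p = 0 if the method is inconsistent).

3

b = (79/26, -174/83, 125/2158)
c = (0, -1/6, 13/5)
Ac = (0, 0, 1079/375)
Σ b_i: 79/26·1 + (-174/83)·1 + 125/2158·1 = 1 ✓
b·c: (-174/83)·(-1/6) + 125/2158·13/5 = 1/2 ✓
b·c²: (-174/83)·1/36 + 125/2158·169/25 = 1/3 ✓
b·Ac: 125/2158·1079/375 = 1/6 ✓; 3 stages ⇒ order 3.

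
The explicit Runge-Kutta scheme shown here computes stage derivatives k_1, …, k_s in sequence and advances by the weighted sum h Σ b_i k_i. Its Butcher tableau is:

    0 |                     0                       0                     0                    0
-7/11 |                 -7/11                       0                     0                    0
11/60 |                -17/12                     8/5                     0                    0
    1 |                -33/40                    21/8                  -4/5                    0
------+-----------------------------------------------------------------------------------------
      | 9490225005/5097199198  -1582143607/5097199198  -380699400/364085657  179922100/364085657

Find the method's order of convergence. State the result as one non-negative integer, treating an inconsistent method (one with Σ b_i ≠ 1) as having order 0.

3

b = (9490225005/5097199198, -1582143607/5097199198, -380699400/364085657, 179922100/364085657)
c = (0, -7/11, 11/60, 1)
Ac = (0, 0, -56/55, -11993/6600)
Σ b_i: 9490225005/5097199198·1 + (-1582143607/5097199198)·1 + (-380699400/364085657)·1 + 179922100/364085657·1 = 1 ✓
b·c: (-1582143607/5097199198)·(-7/11) + (-380699400/364085657)·11/60 + 179922100/364085657·1 = 1/2 ✓
b·c²: (-1582143607/5097199198)·49/121 + (-380699400/364085657)·121/3600 + 179922100/364085657·1 = 1/3 ✓
b·Ac: (-380699400/364085657)·(-56/55) + 179922100/364085657·(-11993/6600) = 1/6 ✓
b·c³: (-1582143607/5097199198)·(-343/1331) + (-380699400/364085657)·1331/216000 + 179922100/364085657·1 = 818528317081/1441779201720 ≠ 1/4 ⇒ order 3.
b·(c∘Ac): (-380699400/364085657)·(-14/75) + 179922100/364085657·(-11993/6600) = -16887840845/24029653362 ≠ 1/8
b·Ac²: (-380699400/364085657)·392/605 + 179922100/364085657·1128343/1089000 = -59643322327/360444800430 ≠ 1/12
b·A²c: 179922100/364085657·224/275 = 1612102016/4004942227 ≠ 1/24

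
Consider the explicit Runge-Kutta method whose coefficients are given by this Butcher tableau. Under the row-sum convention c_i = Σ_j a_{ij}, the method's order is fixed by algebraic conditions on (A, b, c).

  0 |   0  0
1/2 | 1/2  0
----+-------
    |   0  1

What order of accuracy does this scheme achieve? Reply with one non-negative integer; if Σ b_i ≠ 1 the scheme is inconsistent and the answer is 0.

2

b = (0, 1)
c = (0, 1/2)
Σ b_i: 1·1 = 1 ✓
b·c: 1·1/2 = 1/2 ✓; 2 stages ⇒ order 2.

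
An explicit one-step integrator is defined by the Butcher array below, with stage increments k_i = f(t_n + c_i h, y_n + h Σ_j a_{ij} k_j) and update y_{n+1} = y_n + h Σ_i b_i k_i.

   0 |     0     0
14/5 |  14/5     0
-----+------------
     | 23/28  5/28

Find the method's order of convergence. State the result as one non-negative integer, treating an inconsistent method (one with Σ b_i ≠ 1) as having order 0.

b = (23/28, 5/28)
c = (0, 14/5)
Σ b_i: 23/28·1 + 5/28·1 = 1 ✓
b·c: 5/28·14/5 = 1/2 ✓; 2 stages ⇒ order 2.

2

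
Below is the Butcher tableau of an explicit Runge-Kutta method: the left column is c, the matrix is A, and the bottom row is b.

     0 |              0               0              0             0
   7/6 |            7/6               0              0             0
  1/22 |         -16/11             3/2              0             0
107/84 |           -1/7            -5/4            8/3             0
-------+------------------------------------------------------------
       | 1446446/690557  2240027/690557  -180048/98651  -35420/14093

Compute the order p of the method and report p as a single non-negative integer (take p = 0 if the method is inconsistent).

b = (1446446/690557, 2240027/690557, -180048/98651, -35420/14093)
c = (0, 7/6, 1/22, 107/84)
Ac = (0, 0, 7/4, -353/264)
Σ b_i: 1446446/690557·1 + 2240027/690557·1 + (-180048/98651)·1 + (-35420/14093)·1 = 1 ✓
b·c: 2240027/690557·7/6 + (-180048/98651)·1/22 + (-35420/14093)·107/84 = 1/2 ✓
b·c²: 2240027/690557·49/36 + (-180048/98651)·1/484 + (-35420/14093)·11449/7056 = 1/3 ✓
b·Ac: (-180048/98651)·7/4 + (-35420/14093)·(-353/264) = 1/6 ✓
b·c³: 2240027/690557·343/216 + (-180048/98651)·1/10648 + (-35420/14093)·1225043/592704 = -47930689/1093842288 ≠ 1/4 ⇒ order 3.
b·(c∘Ac): (-180048/98651)·7/88 + (-35420/14093)·(-37771/22176) = 4196353/1014696 ≠ 1/8
b·Ac²: (-180048/98651)·49/24 + (-35420/14093)·(-29549/17424) = 2991401/5580828 ≠ 1/12
b·A²c: (-35420/14093)·14/3 = -495880/42279 ≠ 1/24

3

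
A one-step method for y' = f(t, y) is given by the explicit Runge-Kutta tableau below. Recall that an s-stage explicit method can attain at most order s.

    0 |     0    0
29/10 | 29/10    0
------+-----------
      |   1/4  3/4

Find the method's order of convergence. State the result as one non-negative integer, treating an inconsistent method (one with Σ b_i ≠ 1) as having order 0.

1

b = (1/4, 3/4)
c = (0, 29/10)
Σ b_i: 1/4·1 + 3/4·1 = 1 ✓
b·c: 3/4·29/10 = 87/40 ≠ 1/2 ⇒ order 1.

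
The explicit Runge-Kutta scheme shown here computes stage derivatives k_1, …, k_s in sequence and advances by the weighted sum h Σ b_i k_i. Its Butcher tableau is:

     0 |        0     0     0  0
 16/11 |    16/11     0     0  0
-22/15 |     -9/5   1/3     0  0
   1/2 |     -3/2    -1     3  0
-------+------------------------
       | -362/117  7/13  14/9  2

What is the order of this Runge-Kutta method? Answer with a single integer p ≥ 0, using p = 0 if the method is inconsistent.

b = (-362/117, 7/13, 14/9, 2)
c = (0, 16/11, -22/15, 1/2)
Ac = (0, 0, 16/33, -322/55)
Σ b_i: (-362/117)·1 + 7/13·1 + 14/9·1 + 2·1 = 1 ✓
b·c: 7/13·16/11 + 14/9·(-22/15) + 2·1/2 = -9619/19305 ≠ 1/2 ⇒ order 1.

1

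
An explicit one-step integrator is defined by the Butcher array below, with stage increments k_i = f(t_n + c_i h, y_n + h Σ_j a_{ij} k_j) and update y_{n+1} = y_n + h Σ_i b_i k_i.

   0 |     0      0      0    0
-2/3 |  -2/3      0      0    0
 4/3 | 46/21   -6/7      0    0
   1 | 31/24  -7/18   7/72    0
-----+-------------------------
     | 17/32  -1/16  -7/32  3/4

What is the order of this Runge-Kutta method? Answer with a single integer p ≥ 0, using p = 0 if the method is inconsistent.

b = (17/32, -1/16, -7/32, 3/4)
c = (0, -2/3, 4/3, 1)
Ac = (0, 0, 4/7, 7/18)
Σ b_i: 17/32·1 + (-1/16)·1 + (-7/32)·1 + 3/4·1 = 1 ✓
b·c: (-1/16)·(-2/3) + (-7/32)·4/3 + 3/4·1 = 1/2 ✓
b·c²: (-1/16)·4/9 + (-7/32)·16/9 + 3/4·1 = 1/3 ✓
b·Ac: (-7/32)·4/7 + 3/4·7/18 = 1/6 ✓
b·c³: (-1/16)·(-8/27) + (-7/32)·64/27 + 3/4·1 = 1/4 ✓
b·(c∘Ac): (-7/32)·16/21 + 3/4·7/18 = 1/8 ✓
b·Ac²: (-7/32)·(-8/21) = 1/12 ✓
b·A²c: 3/4·1/18 = 1/24 ✓; 4 stages ⇒ order 4.

4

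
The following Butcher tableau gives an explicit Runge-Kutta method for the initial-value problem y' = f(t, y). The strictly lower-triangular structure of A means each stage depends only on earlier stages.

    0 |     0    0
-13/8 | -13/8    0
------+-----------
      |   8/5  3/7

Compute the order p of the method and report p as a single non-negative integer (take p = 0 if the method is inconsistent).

0

b = (8/5, 3/7)
c = (0, -13/8)
Σ b_i: 8/5·1 + 3/7·1 = 71/35 ≠ 1 ⇒ order 0.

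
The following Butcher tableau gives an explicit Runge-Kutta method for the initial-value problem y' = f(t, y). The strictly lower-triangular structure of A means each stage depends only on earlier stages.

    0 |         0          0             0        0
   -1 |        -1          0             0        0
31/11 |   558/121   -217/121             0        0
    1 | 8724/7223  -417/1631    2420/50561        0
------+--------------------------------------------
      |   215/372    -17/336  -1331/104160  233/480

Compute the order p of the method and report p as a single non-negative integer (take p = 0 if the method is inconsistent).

4

b = (215/372, -17/336, -1331/104160, 233/480)
c = (0, -1, 31/11, 1)
Ac = (0, 0, 217/121, 91/233)
Σ b_i: 215/372·1 + (-17/336)·1 + (-1331/104160)·1 + 233/480·1 = 1 ✓
b·c: (-17/336)·(-1) + (-1331/104160)·31/11 + 233/480·1 = 1/2 ✓
b·c²: (-17/336)·1 + (-1331/104160)·961/121 + 233/480·1 = 1/3 ✓
b·Ac: (-1331/104160)·217/121 + 233/480·91/233 = 1/6 ✓
b·c³: (-17/336)·(-1) + (-1331/104160)·29791/1331 + 233/480·1 = 1/4 ✓
b·(c∘Ac): (-1331/104160)·6727/1331 + 233/480·91/233 = 1/8 ✓
b·Ac²: (-1331/104160)·(-217/121) + 233/480·29/233 = 1/12 ✓
b·A²c: 233/480·20/233 = 1/24 ✓; 4 stages ⇒ order 4.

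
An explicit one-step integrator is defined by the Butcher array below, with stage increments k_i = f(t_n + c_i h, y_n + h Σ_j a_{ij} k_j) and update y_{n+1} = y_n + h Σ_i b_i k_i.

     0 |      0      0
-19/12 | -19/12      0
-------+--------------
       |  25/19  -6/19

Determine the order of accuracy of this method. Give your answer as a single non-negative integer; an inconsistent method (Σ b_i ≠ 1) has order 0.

b = (25/19, -6/19)
c = (0, -19/12)
Σ b_i: 25/19·1 + (-6/19)·1 = 1 ✓
b·c: (-6/19)·(-19/12) = 1/2 ✓; 2 stages ⇒ order 2.

2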